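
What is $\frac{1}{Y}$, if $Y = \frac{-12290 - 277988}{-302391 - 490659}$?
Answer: $\frac{396525}{145139} \approx 2.732$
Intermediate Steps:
$Y = \frac{145139}{396525}$ ($Y = - \frac{290278}{-302391 - 490659} = - \frac{290278}{-793050} = \left(-290278\right) \left(- \frac{1}{793050}\right) = \frac{145139}{396525} \approx 0.36603$)
$\frac{1}{Y} = \frac{1}{\frac{145139}{396525}} = \frac{396525}{145139}$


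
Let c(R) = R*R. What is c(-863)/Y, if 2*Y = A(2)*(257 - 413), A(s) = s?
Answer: -744769/156 ≈ -4774.2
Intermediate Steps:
c(R) = R²
Y = -156 (Y = (2*(257 - 413))/2 = (2*(-156))/2 = (½)*(-312) = -156)
c(-863)/Y = (-863)²/(-156) = 744769*(-1/156) = -744769/156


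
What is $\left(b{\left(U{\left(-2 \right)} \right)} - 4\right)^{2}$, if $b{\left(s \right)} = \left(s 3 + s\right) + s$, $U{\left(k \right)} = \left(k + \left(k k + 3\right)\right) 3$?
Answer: $5041$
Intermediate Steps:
$U{\left(k \right)} = 9 + 3 k + 3 k^{2}$ ($U{\left(k \right)} = \left(k + \left(k^{2} + 3\right)\right) 3 = \left(k + \left(3 + k^{2}\right)\right) 3 = \left(3 + k + k^{2}\right) 3 = 9 + 3 k + 3 k^{2}$)
$b{\left(s \right)} = 5 s$ ($b{\left(s \right)} = \left(3 s + s\right) + s = 4 s + s = 5 s$)
$\left(b{\left(U{\left(-2 \right)} \right)} - 4\right)^{2} = \left(5 \left(9 + 3 \left(-2\right) + 3 \left(-2\right)^{2}\right) - 4\right)^{2} = \left(5 \left(9 - 6 + 3 \cdot 4\right) - 4\right)^{2} = \left(5 \left(9 - 6 + 12\right) - 4\right)^{2} = \left(5 \cdot 15 - 4\right)^{2} = \left(75 - 4\right)^{2} = 71^{2} = 5041$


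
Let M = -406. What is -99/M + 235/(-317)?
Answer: -64027/128702 ≈ -0.49748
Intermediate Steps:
-99/M + 235/(-317) = -99/(-406) + 235/(-317) = -99*(-1/406) + 235*(-1/317) = 99/406 - 235/317 = -64027/128702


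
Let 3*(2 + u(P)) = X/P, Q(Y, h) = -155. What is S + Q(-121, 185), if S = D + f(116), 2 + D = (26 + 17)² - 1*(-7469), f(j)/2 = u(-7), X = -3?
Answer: 64101/7 ≈ 9157.3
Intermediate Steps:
u(P) = -2 - 1/P (u(P) = -2 + (-3/P)/3 = -2 - 1/P)
f(j) = -26/7 (f(j) = 2*(-2 - 1/(-7)) = 2*(-2 - 1*(-⅐)) = 2*(-2 + ⅐) = 2*(-13/7) = -26/7)
D = 9316 (D = -2 + ((26 + 17)² - 1*(-7469)) = -2 + (43² + 7469) = -2 + (1849 + 7469) = -2 + 9318 = 9316)
S = 65186/7 (S = 9316 - 26/7 = 65186/7 ≈ 9312.3)
S + Q(-121, 185) = 65186/7 - 155 = 64101/7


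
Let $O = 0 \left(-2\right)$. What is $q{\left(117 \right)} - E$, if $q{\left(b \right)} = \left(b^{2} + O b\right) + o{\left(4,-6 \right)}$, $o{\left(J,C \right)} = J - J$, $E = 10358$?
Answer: $3331$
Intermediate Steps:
$O = 0$
$o{\left(J,C \right)} = 0$
$q{\left(b \right)} = b^{2}$ ($q{\left(b \right)} = \left(b^{2} + 0 b\right) + 0 = \left(b^{2} + 0\right) + 0 = b^{2} + 0 = b^{2}$)
$q{\left(117 \right)} - E = 117^{2} - 10358 = 13689 - 10358 = 3331$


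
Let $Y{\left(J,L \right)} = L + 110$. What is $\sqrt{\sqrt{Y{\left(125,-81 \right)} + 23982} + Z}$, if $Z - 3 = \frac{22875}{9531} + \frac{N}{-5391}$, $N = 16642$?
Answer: $\frac{\sqrt{930751210646 + 402388504281 \sqrt{24011}}}{634341} \approx 12.541$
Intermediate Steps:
$Y{\left(J,L \right)} = 110 + L$
$Z = \frac{4401818}{1903023}$ ($Z = 3 + \left(\frac{22875}{9531} + \frac{16642}{-5391}\right) = 3 + \left(22875 \cdot \frac{1}{9531} + 16642 \left(- \frac{1}{5391}\right)\right) = 3 + \left(\frac{7625}{3177} - \frac{16642}{5391}\right) = 3 - \frac{1307251}{1903023} = \frac{4401818}{1903023} \approx 2.3131$)
$\sqrt{\sqrt{Y{\left(125,-81 \right)} + 23982} + Z} = \sqrt{\sqrt{\left(110 - 81\right) + 23982} + \frac{4401818}{1903023}} = \sqrt{\sqrt{29 + 23982} + \frac{4401818}{1903023}} = \sqrt{\sqrt{24011} + \frac{4401818}{1903023}} = \sqrt{\frac{4401818}{1903023} + \sqrt{24011}}$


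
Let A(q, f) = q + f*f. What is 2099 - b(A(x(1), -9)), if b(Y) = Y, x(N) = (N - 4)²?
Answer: 2009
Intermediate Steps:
x(N) = (-4 + N)²
A(q, f) = q + f²
2099 - b(A(x(1), -9)) = 2099 - ((-4 + 1)² + (-9)²) = 2099 - ((-3)² + 81) = 2099 - (9 + 81) = 2099 - 1*90 = 2099 - 90 = 2009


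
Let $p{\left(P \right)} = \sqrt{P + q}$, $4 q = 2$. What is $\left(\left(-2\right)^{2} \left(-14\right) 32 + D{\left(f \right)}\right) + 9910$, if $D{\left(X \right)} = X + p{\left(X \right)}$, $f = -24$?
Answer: $8094 + \frac{i \sqrt{94}}{2} \approx 8094.0 + 4.8477 i$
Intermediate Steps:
$q = \frac{1}{2}$ ($q = \frac{1}{4} \cdot 2 = \frac{1}{2} \approx 0.5$)
$p{\left(P \right)} = \sqrt{\frac{1}{2} + P}$ ($p{\left(P \right)} = \sqrt{P + \frac{1}{2}} = \sqrt{\frac{1}{2} + P}$)
$D{\left(X \right)} = X + \frac{\sqrt{2 + 4 X}}{2}$
$\left(\left(-2\right)^{2} \left(-14\right) 32 + D{\left(f \right)}\right) + 9910 = \left(\left(-2\right)^{2} \left(-14\right) 32 - \left(24 - \frac{\sqrt{2 + 4 \left(-24\right)}}{2}\right)\right) + 9910 = \left(4 \left(-14\right) 32 - \left(24 - \frac{\sqrt{2 - 96}}{2}\right)\right) + 9910 = \left(\left(-56\right) 32 - \left(24 - \frac{\sqrt{-94}}{2}\right)\right) + 9910 = \left(-1792 - \left(24 - \frac{i \sqrt{94}}{2}\right)\right) + 9910 = \left(-1816 + \frac{i \sqrt{94}}{2}\right) + 9910 = 8094 + \frac{i \sqrt{94}}{2}$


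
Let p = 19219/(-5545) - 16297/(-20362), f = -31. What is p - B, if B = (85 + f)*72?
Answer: -439284513933/112907290 ≈ -3890.7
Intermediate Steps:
B = 3888 (B = (85 - 31)*72 = 54*72 = 3888)
p = -300970413/112907290 (p = 19219*(-1/5545) - 16297*(-1/20362) = -19219/5545 + 16297/20362 = -300970413/112907290 ≈ -2.6656)
p - B = -300970413/112907290 - 1*3888 = -300970413/112907290 - 3888 = -439284513933/112907290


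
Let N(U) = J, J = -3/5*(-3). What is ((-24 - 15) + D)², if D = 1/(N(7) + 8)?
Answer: 3632836/2401 ≈ 1513.1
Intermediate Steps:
J = 9/5 (J = -3*⅕*(-3) = -⅗*(-3) = 9/5 ≈ 1.8000)
N(U) = 9/5
D = 5/49 (D = 1/(9/5 + 8) = 1/(49/5) = 5/49 ≈ 0.10204)
((-24 - 15) + D)² = ((-24 - 15) + 5/49)² = (-39 + 5/49)² = (-1906/49)² = 3632836/2401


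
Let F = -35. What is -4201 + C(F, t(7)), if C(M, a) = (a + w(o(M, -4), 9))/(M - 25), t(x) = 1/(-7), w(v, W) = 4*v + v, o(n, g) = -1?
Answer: -147032/35 ≈ -4200.9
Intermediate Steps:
w(v, W) = 5*v
t(x) = -⅐
C(M, a) = (-5 + a)/(-25 + M) (C(M, a) = (a + 5*(-1))/(M - 25) = (a - 5)/(-25 + M) = (-5 + a)/(-25 + M))
-4201 + C(F, t(7)) = -4201 + (-5 - ⅐)/(-25 - 35) = -4201 - 36/7/(-60) = -4201 - 1/60*(-36/7) = -4201 + 3/35 = -147032/35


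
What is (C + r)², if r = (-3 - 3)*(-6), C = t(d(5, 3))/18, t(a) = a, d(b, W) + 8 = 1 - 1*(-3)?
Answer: 103684/81 ≈ 1280.0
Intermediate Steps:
d(b, W) = -4 (d(b, W) = -8 + (1 - 1*(-3)) = -8 + (1 + 3) = -8 + 4 = -4)
C = -2/9 (C = -4/18 = -4*1/18 = -2/9 ≈ -0.22222)
r = 36 (r = -6*(-6) = 36)
(C + r)² = (-2/9 + 36)² = (322/9)² = 103684/81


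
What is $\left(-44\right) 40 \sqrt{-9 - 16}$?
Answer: $- 8800 i \approx - 8800.0 i$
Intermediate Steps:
$\left(-44\right) 40 \sqrt{-9 - 16} = - 1760 \sqrt{-25} = - 1760 \cdot 5 i = - 8800 i$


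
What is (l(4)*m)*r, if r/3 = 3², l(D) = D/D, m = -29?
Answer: -783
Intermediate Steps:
l(D) = 1
r = 27 (r = 3*3² = 3*9 = 27)
(l(4)*m)*r = (1*(-29))*27 = -29*27 = -783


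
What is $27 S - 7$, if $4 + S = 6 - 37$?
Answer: $-952$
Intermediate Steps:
$S = -35$ ($S = -4 + \left(6 - 37\right) = -4 - 31 = -35$)
$27 S - 7 = 27 \left(-35\right) - 7 = -945 - 7 = -952$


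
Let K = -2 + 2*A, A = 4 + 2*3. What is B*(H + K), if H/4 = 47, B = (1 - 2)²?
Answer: 206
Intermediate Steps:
B = 1 (B = (-1)² = 1)
A = 10 (A = 4 + 6 = 10)
H = 188 (H = 4*47 = 188)
K = 18 (K = -2 + 2*10 = -2 + 20 = 18)
B*(H + K) = 1*(188 + 18) = 1*206 = 206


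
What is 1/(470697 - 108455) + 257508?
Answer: 93280212937/362242 ≈ 2.5751e+5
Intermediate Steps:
1/(470697 - 108455) + 257508 = 1/362242 + 257508 = 93280212937/362242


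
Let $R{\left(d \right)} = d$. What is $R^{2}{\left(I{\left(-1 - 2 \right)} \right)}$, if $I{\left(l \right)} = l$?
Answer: $9$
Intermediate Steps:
$R^{2}{\left(I{\left(-1 - 2 \right)} \right)} = \left(-1 - 2\right)^{2} = \left(-3\right)^{2} = 9$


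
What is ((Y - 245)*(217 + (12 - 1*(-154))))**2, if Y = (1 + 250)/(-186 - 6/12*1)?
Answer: 1238527611383841/139129 ≈ 8.9020e+9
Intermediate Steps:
Y = -502/373 (Y = 251/(-186 - 6*1/12*1) = 251/(-186 - 1/2*1) = 251/(-186 - 1/2) = 251/(-373/2) = 251*(-2/373) = -502/373 ≈ -1.3458)
((Y - 245)*(217 + (12 - 1*(-154))))**2 = ((-502/373 - 245)*(217 + (12 - 1*(-154))))**2 = (-91887*(217 + (12 + 154))/373)**2 = (-91887*(217 + 166)/373)**2 = (-91887/373*383)**2 = (-35192721/373)**2 = 1238527611383841/139129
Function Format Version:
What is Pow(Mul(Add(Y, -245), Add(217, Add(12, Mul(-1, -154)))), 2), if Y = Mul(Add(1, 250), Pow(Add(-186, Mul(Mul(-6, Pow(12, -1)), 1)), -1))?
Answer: Rational(1238527611383841, 139129) ≈ 8.9020e+9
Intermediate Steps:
Y = Rational(-502, 373) (Y = Mul(251, Pow(Add(-186, Mul(Mul(-6, Rational(1, 12)), 1)), -1)) = Mul(251, Pow(Add(-186, Mul(Rational(-1, 2), 1)), -1)) = Mul(251, Pow(Add(-186, Rational(-1, 2)), -1)) = Mul(251, Pow(Rational(-373, 2), -1)) = Mul(251, Rational(-2, 373)) = Rational(-502, 373) ≈ -1.3458)
Pow(Mul(Add(Y, -245), Add(217, Add(12, Mul(-1, -154)))), 2) = Pow(Mul(Add(Rational(-502, 373), -245), Add(217, Add(12, Mul(-1, -154)))), 2) = Pow(Mul(Rational(-91887, 373), Add(217, Add(12, 154))), 2) = Pow(Mul(Rational(-91887, 373), Add(217, 166)), 2) = Pow(Mul(Rational(-91887, 373), 383), 2) = Pow(Rational(-35192721, 373), 2) = Rational(1238527611383841, 139129)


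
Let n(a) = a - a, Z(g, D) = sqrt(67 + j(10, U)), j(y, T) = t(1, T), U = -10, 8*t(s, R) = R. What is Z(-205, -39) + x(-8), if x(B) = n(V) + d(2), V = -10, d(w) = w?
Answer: 2 + sqrt(263)/2 ≈ 10.109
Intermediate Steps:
t(s, R) = R/8
j(y, T) = T/8
Z(g, D) = sqrt(263)/2 (Z(g, D) = sqrt(67 + (1/8)*(-10)) = sqrt(67 - 5/4) = sqrt(263/4) = sqrt(263)/2)
n(a) = 0
x(B) = 2 (x(B) = 0 + 2 = 2)
Z(-205, -39) + x(-8) = sqrt(263)/2 + 2 = 2 + sqrt(263)/2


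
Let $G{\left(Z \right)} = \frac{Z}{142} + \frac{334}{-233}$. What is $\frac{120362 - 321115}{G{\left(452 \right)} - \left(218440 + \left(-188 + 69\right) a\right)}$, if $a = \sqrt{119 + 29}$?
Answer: $\frac{3000262690903532726}{3264426168223482651} + \frac{6537889029966343 \sqrt{37}}{6528852336446965302} \approx 0.92517$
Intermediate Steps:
$a = 2 \sqrt{37}$ ($a = \sqrt{148} = 2 \sqrt{37} \approx 12.166$)
$G{\left(Z \right)} = - \frac{334}{233} + \frac{Z}{142}$ ($G{\left(Z \right)} = Z \frac{1}{142} + 334 \left(- \frac{1}{233}\right) = \frac{Z}{142} - \frac{334}{233} = - \frac{334}{233} + \frac{Z}{142}$)
$\frac{120362 - 321115}{G{\left(452 \right)} - \left(218440 + \left(-188 + 69\right) a\right)} = \frac{120362 - 321115}{\left(- \frac{334}{233} + \frac{1}{142} \cdot 452\right) - \left(218440 + \left(-188 + 69\right) 2 \sqrt{37}\right)} = - \frac{200753}{\left(- \frac{334}{233} + \frac{226}{71}\right) - \left(218440 - 119 \cdot 2 \sqrt{37}\right)} = - \frac{200753}{\frac{28944}{16543} - \left(218440 - 238 \sqrt{37}\right)} = - \frac{200753}{- \frac{3613623976}{16543} + 238 \sqrt{37}}$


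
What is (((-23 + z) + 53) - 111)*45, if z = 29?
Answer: -2340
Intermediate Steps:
(((-23 + z) + 53) - 111)*45 = (((-23 + 29) + 53) - 111)*45 = ((6 + 53) - 111)*45 = (59 - 111)*45 = -52*45 = -2340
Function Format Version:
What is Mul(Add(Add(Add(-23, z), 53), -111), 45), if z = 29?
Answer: -2340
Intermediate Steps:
Mul(Add(Add(Add(-23, z), 53), -111), 45) = Mul(Add(Add(Add(-23, 29), 53), -111), 45) = Mul(Add(Add(6, 53), -111), 45) = Mul(Add(59, -111), 45) = Mul(-52, 45) = -2340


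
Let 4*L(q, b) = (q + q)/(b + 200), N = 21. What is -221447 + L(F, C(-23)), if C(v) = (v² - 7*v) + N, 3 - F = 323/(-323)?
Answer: -201738215/911 ≈ -2.2145e+5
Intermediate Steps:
F = 4 (F = 3 - 323/(-323) = 3 - 323*(-1)/323 = 3 - 1*(-1) = 3 + 1 = 4)
C(v) = 21 + v² - 7*v (C(v) = (v² - 7*v) + 21 = 21 + v² - 7*v)
L(q, b) = q/(2*(200 + b)) (L(q, b) = ((q + q)/(b + 200))/4 = ((2*q)/(200 + b))/4 = (2*q/(200 + b))/4 = q/(2*(200 + b)))
-221447 + L(F, C(-23)) = -221447 + (½)*4/(200 + (21 + (-23)² - 7*(-23))) = -221447 + (½)*4/(200 + (21 + 529 + 161)) = -221447 + (½)*4/(200 + 711) = -221447 + (½)*4/911 = -221447 + (½)*4*(1/911) = -221447 + 2/911 = -201738215/911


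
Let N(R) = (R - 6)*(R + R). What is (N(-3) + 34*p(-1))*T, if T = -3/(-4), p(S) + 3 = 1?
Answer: -21/2 ≈ -10.500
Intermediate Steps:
N(R) = 2*R*(-6 + R) (N(R) = (-6 + R)*(2*R) = 2*R*(-6 + R))
p(S) = -2 (p(S) = -3 + 1 = -2)
T = ¾ (T = -3*(-¼) = ¾ ≈ 0.75000)
(N(-3) + 34*p(-1))*T = (2*(-3)*(-6 - 3) + 34*(-2))*(¾) = (2*(-3)*(-9) - 68)*(¾) = (54 - 68)*(¾) = -14*¾ = -21/2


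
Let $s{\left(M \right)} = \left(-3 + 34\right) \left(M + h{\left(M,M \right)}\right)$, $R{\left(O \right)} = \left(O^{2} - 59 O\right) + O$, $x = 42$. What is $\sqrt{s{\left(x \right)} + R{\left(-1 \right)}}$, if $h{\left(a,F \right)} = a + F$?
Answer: $\sqrt{3965} \approx 62.968$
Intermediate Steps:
$h{\left(a,F \right)} = F + a$
$R{\left(O \right)} = O^{2} - 58 O$
$s{\left(M \right)} = 93 M$ ($s{\left(M \right)} = \left(-3 + 34\right) \left(M + \left(M + M\right)\right) = 31 \left(M + 2 M\right) = 31 \cdot 3 M = 93 M$)
$\sqrt{s{\left(x \right)} + R{\left(-1 \right)}} = \sqrt{93 \cdot 42 - \left(-58 - 1\right)} = \sqrt{3906 - -59} = \sqrt{3906 + 59} = \sqrt{3965}$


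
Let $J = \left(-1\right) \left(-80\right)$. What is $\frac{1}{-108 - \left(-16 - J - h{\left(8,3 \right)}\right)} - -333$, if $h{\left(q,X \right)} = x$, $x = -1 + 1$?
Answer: $\frac{3995}{12} \approx 332.92$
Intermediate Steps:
$x = 0$
$h{\left(q,X \right)} = 0$
$J = 80$
$\frac{1}{-108 - \left(-16 - J - h{\left(8,3 \right)}\right)} - -333 = \frac{1}{-108 + \left(\left(\left(\left(37 + 0\right) + 48\right) - 69\right) + 80\right)} - -333 = \frac{1}{-108 + \left(\left(\left(37 + 48\right) - 69\right) + 80\right)} + 333 = \frac{1}{-108 + \left(\left(85 - 69\right) + 80\right)} + 333 = \frac{1}{-108 + \left(16 + 80\right)} + 333 = \frac{1}{-108 + 96} + 333 = \frac{1}{-12} + 333 = - \frac{1}{12} + 333 = \frac{3995}{12}$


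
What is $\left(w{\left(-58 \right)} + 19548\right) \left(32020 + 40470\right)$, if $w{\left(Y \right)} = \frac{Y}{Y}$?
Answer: $1417107010$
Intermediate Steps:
$w{\left(Y \right)} = 1$
$\left(w{\left(-58 \right)} + 19548\right) \left(32020 + 40470\right) = \left(1 + 19548\right) \left(32020 + 40470\right) = 19549 \cdot 72490 = 1417107010$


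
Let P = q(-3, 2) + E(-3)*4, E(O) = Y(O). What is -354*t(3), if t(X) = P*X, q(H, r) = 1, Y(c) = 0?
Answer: -1062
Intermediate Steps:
E(O) = 0
P = 1 (P = 1 + 0*4 = 1 + 0 = 1)
t(X) = X (t(X) = 1*X = X)
-354*t(3) = -354*3 = -1062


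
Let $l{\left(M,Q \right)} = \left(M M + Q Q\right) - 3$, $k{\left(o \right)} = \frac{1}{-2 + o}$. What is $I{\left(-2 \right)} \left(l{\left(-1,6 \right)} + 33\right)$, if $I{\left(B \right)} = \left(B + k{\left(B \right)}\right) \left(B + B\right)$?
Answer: $603$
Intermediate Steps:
$I{\left(B \right)} = 2 B \left(B + \frac{1}{-2 + B}\right)$ ($I{\left(B \right)} = \left(B + \frac{1}{-2 + B}\right) \left(B + B\right) = \left(B + \frac{1}{-2 + B}\right) 2 B = 2 B \left(B + \frac{1}{-2 + B}\right)$)
$l{\left(M,Q \right)} = -3 + M^{2} + Q^{2}$ ($l{\left(M,Q \right)} = \left(M^{2} + Q^{2}\right) - 3 = -3 + M^{2} + Q^{2}$)
$I{\left(-2 \right)} \left(l{\left(-1,6 \right)} + 33\right) = 2 \left(-2\right) \frac{1}{-2 - 2} \left(1 - 2 \left(-2 - 2\right)\right) \left(\left(-3 + \left(-1\right)^{2} + 6^{2}\right) + 33\right) = 2 \left(-2\right) \frac{1}{-4} \left(1 - -8\right) \left(\left(-3 + 1 + 36\right) + 33\right) = 2 \left(-2\right) \left(- \frac{1}{4}\right) \left(1 + 8\right) \left(34 + 33\right) = 2 \left(-2\right) \left(- \frac{1}{4}\right) 9 \cdot 67 = 9 \cdot 67 = 603$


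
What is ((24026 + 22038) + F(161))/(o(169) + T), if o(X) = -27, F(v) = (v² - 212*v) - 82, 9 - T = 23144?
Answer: -37771/23162 ≈ -1.6307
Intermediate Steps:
T = -23135 (T = 9 - 1*23144 = 9 - 23144 = -23135)
F(v) = -82 + v² - 212*v
((24026 + 22038) + F(161))/(o(169) + T) = ((24026 + 22038) + (-82 + 161² - 212*161))/(-27 - 23135) = (46064 + (-82 + 25921 - 34132))/(-23162) = (46064 - 8293)*(-1/23162) = 37771*(-1/23162) = -37771/23162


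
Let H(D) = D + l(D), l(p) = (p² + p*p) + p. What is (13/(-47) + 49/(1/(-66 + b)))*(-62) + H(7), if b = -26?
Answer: 13142382/47 ≈ 2.7963e+5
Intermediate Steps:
l(p) = p + 2*p² (l(p) = (p² + p²) + p = 2*p² + p = p + 2*p²)
H(D) = D + D*(1 + 2*D)
(13/(-47) + 49/(1/(-66 + b)))*(-62) + H(7) = (13/(-47) + 49/(1/(-66 - 26)))*(-62) + 2*7*(1 + 7) = (13*(-1/47) + 49/(1/(-92)))*(-62) + 2*7*8 = (-13/47 + 49/(-1/92))*(-62) + 112 = (-13/47 + 49*(-92))*(-62) + 112 = (-13/47 - 4508)*(-62) + 112 = -211889/47*(-62) + 112 = 13137118/47 + 112 = 13142382/47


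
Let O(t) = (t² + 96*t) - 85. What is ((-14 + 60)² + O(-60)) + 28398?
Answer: 28269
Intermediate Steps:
O(t) = -85 + t² + 96*t
((-14 + 60)² + O(-60)) + 28398 = ((-14 + 60)² + (-85 + (-60)² + 96*(-60))) + 28398 = (46² + (-85 + 3600 - 5760)) + 28398 = (2116 - 2245) + 28398 = -129 + 28398 = 28269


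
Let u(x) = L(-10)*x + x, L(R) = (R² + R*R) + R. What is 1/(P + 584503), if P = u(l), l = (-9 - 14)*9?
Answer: 1/544966 ≈ 1.8350e-6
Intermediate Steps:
L(R) = R + 2*R² (L(R) = (R² + R²) + R = 2*R² + R = R + 2*R²)
l = -207 (l = -23*9 = -207)
u(x) = 191*x (u(x) = (-10*(1 + 2*(-10)))*x + x = (-10*(1 - 20))*x + x = (-10*(-19))*x + x = 190*x + x = 191*x)
P = -39537 (P = 191*(-207) = -39537)
1/(P + 584503) = 1/(-39537 + 584503) = 1/544966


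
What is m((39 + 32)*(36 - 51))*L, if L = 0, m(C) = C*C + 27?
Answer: 0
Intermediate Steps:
m(C) = 27 + C**2 (m(C) = C**2 + 27 = 27 + C**2)
m((39 + 32)*(36 - 51))*L = (27 + ((39 + 32)*(36 - 51))**2)*0 = (27 + (71*(-15))**2)*0 = (27 + (-1065)**2)*0 = (27 + 1134225)*0 = 1134252*0 = 0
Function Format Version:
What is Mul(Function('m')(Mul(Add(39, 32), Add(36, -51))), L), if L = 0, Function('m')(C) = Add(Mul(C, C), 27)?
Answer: 0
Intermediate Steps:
Function('m')(C) = Add(27, Pow(C, 2)) (Function('m')(C) = Add(Pow(C, 2), 27) = Add(27, Pow(C, 2)))
Mul(Function('m')(Mul(Add(39, 32), Add(36, -51))), L) = Mul(Add(27, Pow(Mul(Add(39, 32), Add(36, -51)), 2)), 0) = Mul(Add(27, Pow(Mul(71, -15), 2)), 0) = Mul(Add(27, Pow(-1065, 2)), 0) = Mul(Add(27, 1134225), 0) = Mul(1134252, 0) = 0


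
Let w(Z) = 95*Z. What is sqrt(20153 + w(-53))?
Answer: sqrt(15118) ≈ 122.96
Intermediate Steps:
sqrt(20153 + w(-53)) = sqrt(20153 + 95*(-53)) = sqrt(20153 - 5035) = sqrt(15118)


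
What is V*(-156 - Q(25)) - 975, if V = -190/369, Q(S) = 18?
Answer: -108905/123 ≈ -885.41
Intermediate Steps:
V = -190/369 (V = -190*1/369 = -190/369 ≈ -0.51490)
V*(-156 - Q(25)) - 975 = -190*(-156 - 1*18)/369 - 975 = -190*(-156 - 18)/369 - 975 = -190/369*(-174) - 975 = 11020/123 - 975 = -108905/123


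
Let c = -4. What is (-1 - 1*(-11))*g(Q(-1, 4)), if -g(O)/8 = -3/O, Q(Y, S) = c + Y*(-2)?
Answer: -120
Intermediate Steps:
Q(Y, S) = -4 - 2*Y (Q(Y, S) = -4 + Y*(-2) = -4 - 2*Y)
g(O) = 24/O (g(O) = -(-24)/O = 24/O)
(-1 - 1*(-11))*g(Q(-1, 4)) = (-1 - 1*(-11))*(24/(-4 - 2*(-1))) = (-1 + 11)*(24/(-4 + 2)) = 10*(24/(-2)) = 10*(24*(-½)) = 10*(-12) = -120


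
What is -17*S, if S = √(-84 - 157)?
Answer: -17*I*√241 ≈ -263.91*I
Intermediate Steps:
S = I*√241 (S = √(-241) = I*√241 ≈ 15.524*I)
-17*S = -17*I*√241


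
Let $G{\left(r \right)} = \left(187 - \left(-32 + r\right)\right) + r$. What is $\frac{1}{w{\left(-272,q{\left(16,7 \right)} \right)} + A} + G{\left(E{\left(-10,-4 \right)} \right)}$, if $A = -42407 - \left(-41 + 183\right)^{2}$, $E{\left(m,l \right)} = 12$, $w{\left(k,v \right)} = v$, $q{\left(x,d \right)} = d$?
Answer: $\frac{13701515}{62564} \approx 219.0$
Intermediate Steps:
$A = -62571$ ($A = -42407 - 142^{2} = -42407 - 20164 = -62571$)
$G{\left(r \right)} = 219$ ($G{\left(r \right)} = \left(219 - r\right) + r = 219$)
$\frac{1}{w{\left(-272,q{\left(16,7 \right)} \right)} + A} + G{\left(E{\left(-10,-4 \right)} \right)} = \frac{1}{7 - 62571} + 219 = \frac{1}{-62564} + 219 = - \frac{1}{62564} + 219 = \frac{13701515}{62564}$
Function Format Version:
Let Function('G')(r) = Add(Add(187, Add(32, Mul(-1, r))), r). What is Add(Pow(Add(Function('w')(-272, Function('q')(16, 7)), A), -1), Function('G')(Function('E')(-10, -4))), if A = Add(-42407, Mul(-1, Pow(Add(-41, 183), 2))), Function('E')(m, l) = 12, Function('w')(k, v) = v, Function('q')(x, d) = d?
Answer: Rational(13701515, 62564) ≈ 219.00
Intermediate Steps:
A = -62571 (A = Add(-42407, Mul(-1, Pow(142, 2))) = Add(-42407, Mul(-1, 20164)) = Add(-42407, -20164) = -62571)
Function('G')(r) = 219 (Function('G')(r) = Add(Add(219, Mul(-1, r)), r) = 219)
Add(Pow(Add(Function('w')(-272, Function('q')(16, 7)), A), -1), Function('G')(Function('E')(-10, -4))) = Add(Pow(Add(7, -62571), -1), 219) = Add(Pow(-62564, -1), 219) = Add(Rational(-1, 62564), 219) = Rational(13701515, 62564)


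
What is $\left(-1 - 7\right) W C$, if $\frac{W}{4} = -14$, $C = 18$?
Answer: $8064$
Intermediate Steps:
$W = -56$ ($W = 4 \left(-14\right) = -56$)
$\left(-1 - 7\right) W C = \left(-1 - 7\right) \left(-56\right) 18 = \left(-8\right) \left(-56\right) 18 = 448 \cdot 18 = 8064$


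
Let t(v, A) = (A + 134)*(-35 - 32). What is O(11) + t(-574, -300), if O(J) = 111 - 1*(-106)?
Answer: 11339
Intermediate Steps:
t(v, A) = -8978 - 67*A (t(v, A) = (134 + A)*(-67) = -8978 - 67*A)
O(J) = 217 (O(J) = 111 + 106 = 217)
O(11) + t(-574, -300) = 217 + (-8978 - 67*(-300)) = 217 + (-8978 + 20100) = 217 + 11122 = 11339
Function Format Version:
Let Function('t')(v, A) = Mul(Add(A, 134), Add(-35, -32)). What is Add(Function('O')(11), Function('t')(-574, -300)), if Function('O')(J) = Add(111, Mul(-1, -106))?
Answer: 11339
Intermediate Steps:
Function('t')(v, A) = Add(-8978, Mul(-67, A)) (Function('t')(v, A) = Mul(Add(134, A), -67) = Add(-8978, Mul(-67, A)))
Function('O')(J) = 217 (Function('O')(J) = Add(111, 106) = 217)
Add(Function('O')(11), Function('t')(-574, -300)) = Add(217, Add(-8978, Mul(-67, -300))) = Add(217, Add(-8978, 20100)) = Add(217, 11122) = 11339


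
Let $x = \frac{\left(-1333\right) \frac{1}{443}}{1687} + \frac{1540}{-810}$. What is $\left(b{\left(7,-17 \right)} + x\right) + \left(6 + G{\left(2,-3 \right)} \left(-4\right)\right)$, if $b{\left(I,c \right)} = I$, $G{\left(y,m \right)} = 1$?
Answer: $\frac{429613102}{60534621} \approx 7.097$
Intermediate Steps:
$x = - \frac{115198487}{60534621}$ ($x = \left(-1333\right) \frac{1}{443} \cdot \frac{1}{1687} + 1540 \left(- \frac{1}{810}\right) = \left(- \frac{1333}{443}\right) \frac{1}{1687} - \frac{154}{81} = - \frac{1333}{747341} - \frac{154}{81} = - \frac{115198487}{60534621} \approx -1.903$)
$\left(b{\left(7,-17 \right)} + x\right) + \left(6 + G{\left(2,-3 \right)} \left(-4\right)\right) = \left(7 - \frac{115198487}{60534621}\right) + \left(6 + 1 \left(-4\right)\right) = \frac{308543860}{60534621} + \left(6 - 4\right) = \frac{308543860}{60534621} + 2 = \frac{429613102}{60534621}$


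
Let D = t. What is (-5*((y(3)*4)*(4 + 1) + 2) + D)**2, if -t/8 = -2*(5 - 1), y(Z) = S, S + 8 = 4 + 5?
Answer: 2116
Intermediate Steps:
S = 1 (S = -8 + (4 + 5) = -8 + 9 = 1)
y(Z) = 1
t = 64 (t = -(-16)*(5 - 1) = -(-16)*4 = -8*(-8) = 64)
D = 64
(-5*((y(3)*4)*(4 + 1) + 2) + D)**2 = (-5*((1*4)*(4 + 1) + 2) + 64)**2 = (-5*(4*5 + 2) + 64)**2 = (-5*(20 + 2) + 64)**2 = (-5*22 + 64)**2 = (-110 + 64)**2 = (-46)**2 = 2116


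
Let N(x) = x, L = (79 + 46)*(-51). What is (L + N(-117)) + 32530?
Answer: 26038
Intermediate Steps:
L = -6375 (L = 125*(-51) = -6375)
(L + N(-117)) + 32530 = (-6375 - 117) + 32530 = -6492 + 32530 = 26038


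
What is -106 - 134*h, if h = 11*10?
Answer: -14846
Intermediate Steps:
h = 110
-106 - 134*h = -106 - 134*110 = -106 - 14740 = -14846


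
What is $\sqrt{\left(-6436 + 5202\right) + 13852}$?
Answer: $3 \sqrt{1402} \approx 112.33$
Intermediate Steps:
$\sqrt{\left(-6436 + 5202\right) + 13852} = \sqrt{-1234 + 13852} = \sqrt{12618} = 3 \sqrt{1402}$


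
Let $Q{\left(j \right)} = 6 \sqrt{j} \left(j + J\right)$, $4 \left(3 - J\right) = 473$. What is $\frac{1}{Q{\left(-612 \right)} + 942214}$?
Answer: $\frac{942214}{899419782733} + \frac{26181 i \sqrt{17}}{899419782733} \approx 1.0476 \cdot 10^{-6} + 1.2002 \cdot 10^{-7} i$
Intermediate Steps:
$J = - \frac{461}{4}$ ($J = 3 - \frac{473}{4} = - \frac{461}{4} \approx -115.25$)
$Q{\left(j \right)} = 6 \sqrt{j} \left(- \frac{461}{4} + j\right)$ ($Q{\left(j \right)} = 6 \sqrt{j} \left(j - \frac{461}{4}\right) = 6 \sqrt{j} \left(- \frac{461}{4} + j\right)$)
$\frac{1}{Q{\left(-612 \right)} + 942214} = \frac{1}{\sqrt{-612} \left(- \frac{1383}{2} + 6 \left(-612\right)\right) + 942214} = \frac{1}{6 i \sqrt{17} \left(- \frac{1383}{2} - 3672\right) + 942214} = \frac{1}{6 i \sqrt{17} \left(- \frac{8727}{2}\right) + 942214} = \frac{1}{- 26181 i \sqrt{17} + 942214} = \frac{1}{942214 - 26181 i \sqrt{17}}$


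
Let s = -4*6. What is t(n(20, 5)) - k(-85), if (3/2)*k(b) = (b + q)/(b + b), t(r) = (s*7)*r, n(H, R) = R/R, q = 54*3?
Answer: -42763/255 ≈ -167.70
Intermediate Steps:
s = -24
q = 162
n(H, R) = 1
t(r) = -168*r (t(r) = (-24*7)*r = -168*r)
k(b) = (162 + b)/(3*b) (k(b) = 2*((b + 162)/(b + b))/3 = 2*((162 + b)/((2*b)))/3 = 2*((162 + b)*(1/(2*b)))/3 = 2*((162 + b)/(2*b))/3 = (162 + b)/(3*b))
t(n(20, 5)) - k(-85) = -168*1 - (162 - 85)/(3*(-85)) = -168 - (-1)*77/(3*85) = -168 - 1*(-77/255) = -168 + 77/255 = -42763/255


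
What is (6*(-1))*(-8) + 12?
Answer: 60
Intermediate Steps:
(6*(-1))*(-8) + 12 = -6*(-8) + 12 = 48 + 12 = 60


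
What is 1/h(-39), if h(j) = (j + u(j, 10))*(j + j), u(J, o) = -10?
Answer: 1/3822 ≈ 0.00026164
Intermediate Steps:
h(j) = 2*j*(-10 + j) (h(j) = (j - 10)*(j + j) = (-10 + j)*(2*j) = 2*j*(-10 + j))
1/h(-39) = 1/(2*(-39)*(-10 - 39)) = 1/(2*(-39)*(-49)) = 1/3822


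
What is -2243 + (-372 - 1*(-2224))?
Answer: -391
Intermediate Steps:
-2243 + (-372 - 1*(-2224)) = -2243 + (-372 + 2224) = -2243 + 1852 = -391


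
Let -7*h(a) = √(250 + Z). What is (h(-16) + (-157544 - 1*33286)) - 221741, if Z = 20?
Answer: -412571 - 3*√30/7 ≈ -4.1257e+5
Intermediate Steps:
h(a) = -3*√30/7 (h(a) = -√(250 + 20)/7 = -3*√30/7)
(h(-16) + (-157544 - 1*33286)) - 221741 = (-3*√30/7 + (-157544 - 1*33286)) - 221741 = (-3*√30/7 + (-157544 - 33286)) - 221741 = (-3*√30/7 - 190830) - 221741 = (-190830 - 3*√30/7) - 221741 = -412571 - 3*√30/7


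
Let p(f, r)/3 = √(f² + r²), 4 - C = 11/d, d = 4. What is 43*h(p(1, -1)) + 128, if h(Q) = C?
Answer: 727/4 ≈ 181.75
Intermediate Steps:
C = 5/4 (C = 4 - 11/4 = 5/4 ≈ 1.2500)
p(f, r) = 3*√(f² + r²)
h(Q) = 5/4
43*h(p(1, -1)) + 128 = 43*(5/4) + 128 = 215/4 + 128 = 727/4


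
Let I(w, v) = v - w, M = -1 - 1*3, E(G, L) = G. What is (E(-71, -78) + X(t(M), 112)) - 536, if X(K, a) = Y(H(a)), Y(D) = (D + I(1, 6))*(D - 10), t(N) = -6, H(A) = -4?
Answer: -621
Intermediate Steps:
M = -4 (M = -1 - 3 = -4)
Y(D) = (-10 + D)*(5 + D) (Y(D) = (D + (6 - 1*1))*(D - 10) = (D + (6 - 1))*(-10 + D) = (D + 5)*(-10 + D) = (5 + D)*(-10 + D) = (-10 + D)*(5 + D))
X(K, a) = -14 (X(K, a) = -50 + (-4)² - 5*(-4) = -50 + 16 + 20 = -14)
(E(-71, -78) + X(t(M), 112)) - 536 = (-71 - 14) - 536 = -85 - 536 = -621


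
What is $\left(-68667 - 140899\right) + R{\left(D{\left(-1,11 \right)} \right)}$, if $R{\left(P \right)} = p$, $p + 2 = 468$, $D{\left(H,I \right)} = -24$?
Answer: $-209100$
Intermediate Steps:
$p = 466$ ($p = -2 + 468 = 466$)
$R{\left(P \right)} = 466$
$\left(-68667 - 140899\right) + R{\left(D{\left(-1,11 \right)} \right)} = \left(-68667 - 140899\right) + 466 = -209566 + 466 = -209100$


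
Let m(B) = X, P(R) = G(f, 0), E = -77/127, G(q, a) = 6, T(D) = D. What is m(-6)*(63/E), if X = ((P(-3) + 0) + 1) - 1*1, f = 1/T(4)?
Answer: -6858/11 ≈ -623.45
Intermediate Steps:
f = 1/4 ≈ 0.25000
E = -77/127 (E = -77*1/127 = -77/127 ≈ -0.60630)
P(R) = 6
X = 6 (X = ((6 + 0) + 1) - 1*1 = (6 + 1) - 1 = 7 - 1 = 6)
m(B) = 6
m(-6)*(63/E) = 6*(63/(-77/127)) = 6*(63*(-127/77)) = 6*(-1143/11) = -6858/11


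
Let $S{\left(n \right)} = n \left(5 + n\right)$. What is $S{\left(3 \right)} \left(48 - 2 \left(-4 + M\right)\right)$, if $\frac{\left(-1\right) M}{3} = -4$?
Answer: $768$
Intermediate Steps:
$M = 12$ ($M = \left(-3\right) \left(-4\right) = 12$)
$S{\left(3 \right)} \left(48 - 2 \left(-4 + M\right)\right) = 3 \left(5 + 3\right) \left(48 - 2 \left(-4 + 12\right)\right) = 3 \cdot 8 \left(48 - 16\right) = 24 \left(48 - 16\right) = 24 \cdot 32 = 768$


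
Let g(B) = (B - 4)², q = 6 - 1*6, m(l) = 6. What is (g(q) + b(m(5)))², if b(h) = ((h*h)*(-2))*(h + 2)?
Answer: 313600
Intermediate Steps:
q = 0 (q = 6 - 6 = 0)
g(B) = (-4 + B)²
b(h) = -2*h²*(2 + h) (b(h) = (h²*(-2))*(2 + h) = (-2*h²)*(2 + h) = -2*h²*(2 + h))
(g(q) + b(m(5)))² = ((-4 + 0)² + 2*6²*(-2 - 1*6))² = ((-4)² + 2*36*(-2 - 6))² = (16 + 2*36*(-8))² = (16 - 576)² = (-560)² = 313600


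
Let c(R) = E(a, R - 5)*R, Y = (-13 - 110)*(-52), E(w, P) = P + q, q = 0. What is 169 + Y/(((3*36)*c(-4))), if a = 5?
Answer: 55289/324 ≈ 170.65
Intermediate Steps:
E(w, P) = P (E(w, P) = P + 0 = P)
Y = 6396 (Y = -123*(-52) = 6396)
c(R) = R*(-5 + R) (c(R) = (R - 5)*R = (-5 + R)*R = R*(-5 + R))
169 + Y/(((3*36)*c(-4))) = 169 + 6396/(((3*36)*(-4*(-5 - 4)))) = 169 + 6396/((108*(-4*(-9)))) = 169 + 6396/((108*36)) = 169 + 6396/3888 = 169 + 6396*(1/3888) = 169 + 533/324 = 55289/324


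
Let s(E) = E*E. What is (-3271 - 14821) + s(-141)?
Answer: 1789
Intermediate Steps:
s(E) = E**2
(-3271 - 14821) + s(-141) = (-3271 - 14821) + (-141)**2 = -18092 + 19881 = 1789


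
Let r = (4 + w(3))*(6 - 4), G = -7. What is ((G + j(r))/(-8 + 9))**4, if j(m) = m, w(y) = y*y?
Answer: 130321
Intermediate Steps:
w(y) = y**2
r = 26 (r = (4 + 3**2)*(6 - 4) = (4 + 9)*2 = 13*2 = 26)
((G + j(r))/(-8 + 9))**4 = ((-7 + 26)/(-8 + 9))**4 = (19/1)**4 = (19*1)**4 = 19**4 = 130321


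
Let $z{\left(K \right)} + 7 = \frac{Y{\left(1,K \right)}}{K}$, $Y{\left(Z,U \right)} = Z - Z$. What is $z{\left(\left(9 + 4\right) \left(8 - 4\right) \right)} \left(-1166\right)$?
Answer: $8162$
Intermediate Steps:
$Y{\left(Z,U \right)} = 0$
$z{\left(K \right)} = -7$ ($z{\left(K \right)} = -7 + \frac{0}{K} = -7 + 0 = -7$)
$z{\left(\left(9 + 4\right) \left(8 - 4\right) \right)} \left(-1166\right) = \left(-7\right) \left(-1166\right) = 8162$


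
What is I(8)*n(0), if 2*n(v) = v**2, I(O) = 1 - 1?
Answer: 0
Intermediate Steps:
I(O) = 0
n(v) = v**2/2
I(8)*n(0) = 0*((1/2)*0**2) = 0*((1/2)*0) = 0*0 = 0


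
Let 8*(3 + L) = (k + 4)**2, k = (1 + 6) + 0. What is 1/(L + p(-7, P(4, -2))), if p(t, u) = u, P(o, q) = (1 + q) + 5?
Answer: 8/129 ≈ 0.062016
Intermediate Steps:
P(o, q) = 6 + q
k = 7 (k = 7 + 0 = 7)
L = 97/8 (L = -3 + (7 + 4)**2/8 = -3 + (1/8)*11**2 = -3 + (1/8)*121 = -3 + 121/8 = 97/8 ≈ 12.125)
1/(L + p(-7, P(4, -2))) = 1/(97/8 + (6 - 2)) = 1/(97/8 + 4) = 1/(129/8) = 8/129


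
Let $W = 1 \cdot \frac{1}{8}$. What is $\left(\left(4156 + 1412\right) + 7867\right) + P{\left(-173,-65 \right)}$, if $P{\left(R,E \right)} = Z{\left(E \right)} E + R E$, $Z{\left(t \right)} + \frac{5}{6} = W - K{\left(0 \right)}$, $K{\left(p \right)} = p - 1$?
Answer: $\frac{591865}{24} \approx 24661.0$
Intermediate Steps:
$K{\left(p \right)} = -1 + p$
$W = \frac{1}{8}$ ($W = 1 \cdot \frac{1}{8} = \frac{1}{8} \approx 0.125$)
$Z{\left(t \right)} = \frac{7}{24}$ ($Z{\left(t \right)} = - \frac{5}{6} + \left(\frac{1}{8} - \left(-1 + 0\right)\right) = - \frac{5}{6} + \left(\frac{1}{8} - -1\right) = - \frac{5}{6} + \left(\frac{1}{8} + 1\right) = - \frac{5}{6} + \frac{9}{8} = \frac{7}{24}$)
$P{\left(R,E \right)} = \frac{7 E}{24} + E R$ ($P{\left(R,E \right)} = \frac{7 E}{24} + R E = \frac{7 E}{24} + E R$)
$\left(\left(4156 + 1412\right) + 7867\right) + P{\left(-173,-65 \right)} = \left(\left(4156 + 1412\right) + 7867\right) + \frac{1}{24} \left(-65\right) \left(7 + 24 \left(-173\right)\right) = \left(5568 + 7867\right) + \frac{1}{24} \left(-65\right) \left(7 - 4152\right) = 13435 + \frac{1}{24} \left(-65\right) \left(-4145\right) = 13435 + \frac{269425}{24} = \frac{591865}{24}$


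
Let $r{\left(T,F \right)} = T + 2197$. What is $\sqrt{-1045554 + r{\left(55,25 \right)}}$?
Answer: $i \sqrt{1043302} \approx 1021.4 i$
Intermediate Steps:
$r{\left(T,F \right)} = 2197 + T$
$\sqrt{-1045554 + r{\left(55,25 \right)}} = \sqrt{-1045554 + \left(2197 + 55\right)} = \sqrt{-1045554 + 2252} = \sqrt{-1043302} = i \sqrt{1043302}$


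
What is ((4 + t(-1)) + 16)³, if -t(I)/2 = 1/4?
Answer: 59319/8 ≈ 7414.9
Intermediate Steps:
t(I) = -½ (t(I) = -2/4 = -2*¼ = -½)
((4 + t(-1)) + 16)³ = ((4 - ½) + 16)³ = (7/2 + 16)³ = (39/2)³ = 59319/8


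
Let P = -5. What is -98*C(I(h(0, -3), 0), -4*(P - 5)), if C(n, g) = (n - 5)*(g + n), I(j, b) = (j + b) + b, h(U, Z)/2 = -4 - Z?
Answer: 26068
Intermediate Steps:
h(U, Z) = -8 - 2*Z (h(U, Z) = 2*(-4 - Z) = -8 - 2*Z)
I(j, b) = j + 2*b (I(j, b) = (b + j) + b = j + 2*b)
C(n, g) = (-5 + n)*(g + n)
-98*C(I(h(0, -3), 0), -4*(P - 5)) = -98*(((-8 - 2*(-3)) + 2*0)**2 - (-20)*(-5 - 5) - 5*((-8 - 2*(-3)) + 2*0) + (-4*(-5 - 5))*((-8 - 2*(-3)) + 2*0)) = -98*(((-8 + 6) + 0)**2 - (-20)*(-10) - 5*((-8 + 6) + 0) + (-4*(-10))*((-8 + 6) + 0)) = -98*((-2 + 0)**2 - 5*40 - 5*(-2 + 0) + 40*(-2 + 0)) = -98*((-2)**2 - 200 - 5*(-2) + 40*(-2)) = -98*(4 - 200 + 10 - 80) = -98*(-266) = 26068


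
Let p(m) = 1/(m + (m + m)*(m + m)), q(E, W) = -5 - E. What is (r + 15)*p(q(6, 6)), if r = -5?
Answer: 10/473 ≈ 0.021142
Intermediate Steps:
p(m) = 1/(m + 4*m**2) (p(m) = 1/(m + (2*m)*(2*m)) = 1/(m + 4*m**2))
(r + 15)*p(q(6, 6)) = (-5 + 15)*(1/((-5 - 1*6)*(1 + 4*(-5 - 1*6)))) = 10*(1/((-5 - 6)*(1 + 4*(-5 - 6)))) = 10*(1/((-11)*(1 + 4*(-11)))) = 10*(-1/(11*(1 - 44))) = 10*(-1/11/(-43)) = 10*(-1/11*(-1/43)) = 10*(1/473) = 10/473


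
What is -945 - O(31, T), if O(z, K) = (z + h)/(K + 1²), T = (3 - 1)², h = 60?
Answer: -4816/5 ≈ -963.20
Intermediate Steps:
T = 4 (T = 2² = 4)
O(z, K) = (60 + z)/(1 + K) (O(z, K) = (z + 60)/(K + 1²) = (60 + z)/(K + 1) = (60 + z)/(1 + K))
-945 - O(31, T) = -945 - (60 + 31)/(1 + 4) = -945 - 91/5 = -4816/5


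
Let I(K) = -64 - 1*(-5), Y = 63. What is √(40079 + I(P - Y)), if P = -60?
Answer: 2*√10005 ≈ 200.05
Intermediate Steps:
I(K) = -59 (I(K) = -64 + 5 = -59)
√(40079 + I(P - Y)) = √(40079 - 59) = √40020 = 2*√10005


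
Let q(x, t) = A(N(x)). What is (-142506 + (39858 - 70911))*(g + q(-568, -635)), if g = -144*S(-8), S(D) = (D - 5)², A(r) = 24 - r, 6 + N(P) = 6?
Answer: 4219566408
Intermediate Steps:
N(P) = 0 (N(P) = -6 + 6 = 0)
q(x, t) = 24 (q(x, t) = 24 - 1*0 = 24 + 0 = 24)
S(D) = (-5 + D)²
g = -24336 (g = -144*(-5 - 8)² = -144*(-13)² = -144*169 = -24336)
(-142506 + (39858 - 70911))*(g + q(-568, -635)) = (-142506 + (39858 - 70911))*(-24336 + 24) = (-142506 - 31053)*(-24312) = -173559*(-24312) = 4219566408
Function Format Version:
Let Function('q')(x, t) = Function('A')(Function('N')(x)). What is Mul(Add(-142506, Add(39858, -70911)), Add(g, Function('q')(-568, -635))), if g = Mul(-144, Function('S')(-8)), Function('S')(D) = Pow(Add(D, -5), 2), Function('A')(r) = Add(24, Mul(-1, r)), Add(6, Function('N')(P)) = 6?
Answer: 4219566408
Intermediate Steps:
Function('N')(P) = 0 (Function('N')(P) = Add(-6, 6) = 0)
Function('q')(x, t) = 24 (Function('q')(x, t) = Add(24, Mul(-1, 0)) = Add(24, 0) = 24)
Function('S')(D) = Pow(Add(-5, D), 2)
g = -24336 (g = Mul(-144, Pow(Add(-5, -8), 2)) = Mul(-144, Pow(-13, 2)) = Mul(-144, 169) = -24336)
Mul(Add(-142506, Add(39858, -70911)), Add(g, Function('q')(-568, -635))) = Mul(Add(-142506, Add(39858, -70911)), Add(-24336, 24)) = Mul(Add(-142506, -31053), -24312) = Mul(-173559, -24312) = 4219566408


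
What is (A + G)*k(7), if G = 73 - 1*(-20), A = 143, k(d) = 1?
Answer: 236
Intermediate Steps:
G = 93 (G = 73 + 20 = 93)
(A + G)*k(7) = (143 + 93)*1 = 236*1 = 236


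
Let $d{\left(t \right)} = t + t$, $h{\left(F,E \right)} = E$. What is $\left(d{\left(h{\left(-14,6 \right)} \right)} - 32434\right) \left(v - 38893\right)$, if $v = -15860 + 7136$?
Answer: $1543838374$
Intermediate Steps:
$d{\left(t \right)} = 2 t$
$v = -8724$
$\left(d{\left(h{\left(-14,6 \right)} \right)} - 32434\right) \left(v - 38893\right) = \left(2 \cdot 6 - 32434\right) \left(-8724 - 38893\right) = \left(12 - 32434\right) \left(-47617\right) = \left(-32422\right) \left(-47617\right) = 1543838374$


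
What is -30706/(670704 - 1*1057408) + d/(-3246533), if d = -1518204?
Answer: 343391800957/627723648616 ≈ 0.54704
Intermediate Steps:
-30706/(670704 - 1*1057408) + d/(-3246533) = -30706/(670704 - 1*1057408) - 1518204/(-3246533) = -30706/(670704 - 1057408) - 1518204*(-1/3246533) = -30706/(-386704) + 1518204/3246533 = -30706*(-1/386704) + 1518204/3246533 = 15353/193352 + 1518204/3246533 = 343391800957/627723648616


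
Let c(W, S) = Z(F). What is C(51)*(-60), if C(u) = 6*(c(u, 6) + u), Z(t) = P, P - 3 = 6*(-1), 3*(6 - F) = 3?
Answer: -17280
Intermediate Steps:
F = 5 (F = 6 - ⅓*3 = 6 - 1 = 5)
P = -3 (P = 3 + 6*(-1) = 3 - 6 = -3)
Z(t) = -3
c(W, S) = -3
C(u) = -18 + 6*u (C(u) = 6*(-3 + u) = -18 + 6*u)
C(51)*(-60) = (-18 + 6*51)*(-60) = (-18 + 306)*(-60) = 288*(-60) = -17280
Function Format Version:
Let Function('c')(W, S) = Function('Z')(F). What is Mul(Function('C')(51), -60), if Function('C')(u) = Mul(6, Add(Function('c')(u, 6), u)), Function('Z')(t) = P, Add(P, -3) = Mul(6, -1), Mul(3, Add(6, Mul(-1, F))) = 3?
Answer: -17280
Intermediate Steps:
F = 5 (F = Add(6, Mul(Rational(-1, 3), 3)) = Add(6, -1) = 5)
P = -3 (P = Add(3, Mul(6, -1)) = Add(3, -6) = -3)
Function('Z')(t) = -3
Function('c')(W, S) = -3
Function('C')(u) = Add(-18, Mul(6, u)) (Function('C')(u) = Mul(6, Add(-3, u)) = Add(-18, Mul(6, u)))
Mul(Function('C')(51), -60) = Mul(Add(-18, Mul(6, 51)), -60) = Mul(Add(-18, 306), -60) = Mul(288, -60) = -17280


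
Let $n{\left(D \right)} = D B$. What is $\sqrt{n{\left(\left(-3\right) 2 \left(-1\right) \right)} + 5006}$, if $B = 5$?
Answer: $2 \sqrt{1259} \approx 70.965$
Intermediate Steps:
$n{\left(D \right)} = 5 D$ ($n{\left(D \right)} = D 5 = 5 D$)
$\sqrt{n{\left(\left(-3\right) 2 \left(-1\right) \right)} + 5006} = \sqrt{5 \left(-3\right) 2 \left(-1\right) + 5006} = \sqrt{5 \left(\left(-6\right) \left(-1\right)\right) + 5006} = \sqrt{5 \cdot 6 + 5006} = \sqrt{30 + 5006} = \sqrt{5036} = 2 \sqrt{1259}$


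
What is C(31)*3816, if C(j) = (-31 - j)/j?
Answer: -7632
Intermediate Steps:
C(j) = (-31 - j)/j
C(31)*3816 = ((-31 - 1*31)/31)*3816 = ((-31 - 31)/31)*3816 = ((1/31)*(-62))*3816 = -2*3816 = -7632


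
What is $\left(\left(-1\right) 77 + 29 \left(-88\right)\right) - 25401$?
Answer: $-28030$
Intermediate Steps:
$\left(\left(-1\right) 77 + 29 \left(-88\right)\right) - 25401 = \left(-77 - 2552\right) - 25401 = -2629 - 25401 = -28030$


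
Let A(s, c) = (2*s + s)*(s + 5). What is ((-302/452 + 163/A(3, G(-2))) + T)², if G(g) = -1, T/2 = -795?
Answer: 167010571488049/66194496 ≈ 2.5230e+6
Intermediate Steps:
T = -1590 (T = 2*(-795) = -1590)
A(s, c) = 3*s*(5 + s) (A(s, c) = (3*s)*(5 + s) = 3*s*(5 + s))
((-302/452 + 163/A(3, G(-2))) + T)² = ((-302/452 + 163/((3*3*(5 + 3)))) - 1590)² = ((-302*1/452 + 163/((3*3*8))) - 1590)² = ((-151/226 + 163/72) - 1590)² = (12983/8136 - 1590)² = (-12923257/8136)² = 167010571488049/66194496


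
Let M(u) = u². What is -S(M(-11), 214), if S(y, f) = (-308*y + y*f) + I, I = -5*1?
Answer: 11379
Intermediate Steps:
I = -5
S(y, f) = -5 - 308*y + f*y (S(y, f) = (-308*y + y*f) - 5 = (-308*y + f*y) - 5 = -5 - 308*y + f*y)
-S(M(-11), 214) = -(-5 - 308*(-11)² + 214*(-11)²) = -(-5 - 308*121 + 214*121) = -(-5 - 37268 + 25894) = -1*(-11379) = 11379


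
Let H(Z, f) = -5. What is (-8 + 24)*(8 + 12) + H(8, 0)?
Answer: 315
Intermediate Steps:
(-8 + 24)*(8 + 12) + H(8, 0) = (-8 + 24)*(8 + 12) - 5 = 16*20 - 5 = 320 - 5 = 315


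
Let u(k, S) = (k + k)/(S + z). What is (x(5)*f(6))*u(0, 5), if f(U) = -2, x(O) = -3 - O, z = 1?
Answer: 0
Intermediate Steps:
u(k, S) = 2*k/(1 + S) (u(k, S) = (k + k)/(S + 1) = (2*k)/(1 + S) = 2*k/(1 + S))
(x(5)*f(6))*u(0, 5) = ((-3 - 1*5)*(-2))*(2*0/(1 + 5)) = ((-3 - 5)*(-2))*(2*0/6) = (-8*(-2))*(2*0*(⅙)) = 16*0 = 0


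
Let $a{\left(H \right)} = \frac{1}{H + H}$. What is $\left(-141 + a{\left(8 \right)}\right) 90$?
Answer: $- \frac{101475}{8} \approx -12684.0$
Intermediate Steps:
$a{\left(H \right)} = \frac{1}{2 H}$
$\left(-141 + a{\left(8 \right)}\right) 90 = \left(-141 + \frac{1}{2 \cdot 8}\right) 90 = \left(-141 + \frac{1}{2} \cdot \frac{1}{8}\right) 90 = \left(-141 + \frac{1}{16}\right) 90 = \left(- \frac{2255}{16}\right) 90 = - \frac{101475}{8}$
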